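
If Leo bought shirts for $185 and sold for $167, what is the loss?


Selling price = $167
Cost price = $185
Loss = cost price - selling price:
Loss = $185 - $167 = $18

$18


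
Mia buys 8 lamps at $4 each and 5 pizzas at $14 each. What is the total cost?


Cost of lamps:
8 x $4 = $32
Cost of pizzas:
5 x $14 = $70
Add both:
$32 + $70 = $102

$102


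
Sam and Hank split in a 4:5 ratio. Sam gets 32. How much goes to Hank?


Find the multiplier:
32 / 4 = 8
Apply to Hank's share:
5 x 8 = 40

40


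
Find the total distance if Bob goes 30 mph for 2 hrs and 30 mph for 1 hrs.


Leg 1 distance:
30 x 2 = 60 miles
Leg 2 distance:
30 x 1 = 30 miles
Total distance:
60 + 30 = 90 miles

90 miles


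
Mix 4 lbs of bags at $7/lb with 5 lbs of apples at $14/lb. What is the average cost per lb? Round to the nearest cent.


Cost of bags:
4 x $7 = $28
Cost of apples:
5 x $14 = $70
Total cost: $28 + $70 = $98
Total weight: 9 lbs
Average: $98 / 9 = $10.8888... ≈ $10.89/lb

$10.89/lb


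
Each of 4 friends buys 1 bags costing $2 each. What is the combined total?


Cost per person:
1 x $2 = $2
Group total:
4 x $2 = $8

$8


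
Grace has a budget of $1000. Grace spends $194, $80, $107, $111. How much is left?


Add up expenses:
$194 + $80 + $107 + $111 = $492
Subtract from budget:
$1000 - $492 = $508

$508


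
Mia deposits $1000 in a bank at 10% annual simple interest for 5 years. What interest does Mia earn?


Use the formula I = P x R x T / 100
P x R x T = 1000 x 10 x 5 = 50000
I = 50000 / 100 = $500

$500


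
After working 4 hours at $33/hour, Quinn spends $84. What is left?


Calculate earnings:
4 x $33 = $132
Subtract spending:
$132 - $84 = $48

$48


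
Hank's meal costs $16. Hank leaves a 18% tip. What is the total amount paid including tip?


Calculate the tip:
18% of $16 = $2.88
Add tip to meal cost:
$16 + $2.88 = $18.88

$18.88


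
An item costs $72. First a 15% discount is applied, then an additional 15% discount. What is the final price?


First discount:
15% of $72 = $10.80
Price after first discount:
$72 - $10.80 = $61.20
Second discount:
15% of $61.20 = $9.18
Final price:
$61.20 - $9.18 = $52.02

$52.02


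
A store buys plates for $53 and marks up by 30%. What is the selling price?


Calculate the markup amount:
30% of $53 = $15.90
Add to cost:
$53 + $15.90 = $68.90

$68.90


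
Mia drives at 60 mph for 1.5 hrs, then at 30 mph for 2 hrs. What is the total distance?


Leg 1 distance:
60 x 1.5 = 90 miles
Leg 2 distance:
30 x 2 = 60 miles
Total distance:
90 + 60 = 150 miles

150 miles


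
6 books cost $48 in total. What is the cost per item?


Total cost: $48
Number of items: 6
Unit price: $48 / 6 = $8

$8


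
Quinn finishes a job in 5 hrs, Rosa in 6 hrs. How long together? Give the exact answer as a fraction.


Quinn's rate: 1/5 of the job per hour
Rosa's rate: 1/6 of the job per hour
Combined rate: 1/5 + 1/6 = 11/30 per hour
Time = 1 / (11/30) = 30/11 hours (≈ 2.73 hours)

30/11 hours


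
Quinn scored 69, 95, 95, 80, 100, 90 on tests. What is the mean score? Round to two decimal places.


Add the scores:
69 + 95 + 95 + 80 + 100 + 90 = 529
Divide by the number of tests:
529 / 6 = 88.1666... ≈ 88.17

88.17


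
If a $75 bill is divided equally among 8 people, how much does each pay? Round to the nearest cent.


Total bill: $75
Number of people: 8
Each pays: $75 / 8 = $9.375 ≈ $9.38

$9.38


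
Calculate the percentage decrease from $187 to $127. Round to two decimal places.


Find the absolute change:
|127 - 187| = 60
Divide by original and multiply by 100:
60 / 187 x 100 = 32.0855...% ≈ 32.09%

32.09%


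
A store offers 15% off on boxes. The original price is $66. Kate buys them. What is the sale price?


Calculate the discount amount:
15% of $66 = $9.90
Subtract from original:
$66 - $9.90 = $56.10

$56.10


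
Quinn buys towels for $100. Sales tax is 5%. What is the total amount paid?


Calculate the tax:
5% of $100 = $5
Add tax to price:
$100 + $5 = $105

$105


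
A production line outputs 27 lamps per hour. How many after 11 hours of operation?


Production rate: 27 lamps per hour
Time: 11 hours
Total: 27 x 11 = 297 lamps

297 lamps


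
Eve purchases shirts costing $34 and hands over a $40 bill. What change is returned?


Start with the amount paid:
$40
Subtract the price:
$40 - $34 = $6

$6


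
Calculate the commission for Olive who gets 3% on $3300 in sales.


Convert rate to decimal:
3% = 0.03
Multiply by sales:
$3300 x 0.03 = $99

$99


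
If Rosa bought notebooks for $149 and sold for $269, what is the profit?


Selling price = $269
Cost price = $149
Profit = selling price - cost price:
Profit = $269 - $149 = $120

$120


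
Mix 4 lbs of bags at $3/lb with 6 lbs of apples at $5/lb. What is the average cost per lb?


Cost of bags:
4 x $3 = $12
Cost of apples:
6 x $5 = $30
Total cost: $12 + $30 = $42
Total weight: 10 lbs
Average: $42 / 10 = $4.20/lb

$4.20/lb


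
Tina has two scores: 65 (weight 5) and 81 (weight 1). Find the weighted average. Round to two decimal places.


Weighted sum:
5 x 65 + 1 x 81 = 406
Total weight:
5 + 1 = 6
Weighted average:
406 / 6 = 67.6666... ≈ 67.67

67.67


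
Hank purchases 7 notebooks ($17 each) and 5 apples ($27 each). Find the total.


Cost of notebooks:
7 x $17 = $119
Cost of apples:
5 x $27 = $135
Add both:
$119 + $135 = $254

$254


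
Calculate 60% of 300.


Convert percentage to decimal:
60% = 0.6
Multiply:
300 x 0.6 = 180

180


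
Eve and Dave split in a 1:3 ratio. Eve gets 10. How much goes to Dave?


Find the multiplier:
10 / 1 = 10
Apply to Dave's share:
3 x 10 = 30

30


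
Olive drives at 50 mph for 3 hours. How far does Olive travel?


Use the formula: distance = speed x time
Speed = 50 mph, Time = 3 hours
50 x 3 = 150 miles

150 miles


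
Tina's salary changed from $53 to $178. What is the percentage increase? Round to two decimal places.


Find the absolute change:
|178 - 53| = 125
Divide by original and multiply by 100:
125 / 53 x 100 = 235.8490...% ≈ 235.85%

235.85%


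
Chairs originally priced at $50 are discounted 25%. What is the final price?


Calculate the discount amount:
25% of $50 = $12.50
Subtract from original:
$50 - $12.50 = $37.50

$37.50


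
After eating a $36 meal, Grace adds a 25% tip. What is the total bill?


Calculate the tip:
25% of $36 = $9
Add tip to meal cost:
$36 + $9 = $45

$45


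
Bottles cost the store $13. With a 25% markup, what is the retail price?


Calculate the markup amount:
25% of $13 = $3.25
Add to cost:
$13 + $3.25 = $16.25

$16.25


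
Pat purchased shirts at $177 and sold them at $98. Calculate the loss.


Selling price = $98
Cost price = $177
Loss = cost price - selling price:
Loss = $177 - $98 = $79

$79


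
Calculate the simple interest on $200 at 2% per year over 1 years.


Use the formula I = P x R x T / 100
P x R x T = 200 x 2 x 1 = 400
I = 400 / 100 = $4

$4


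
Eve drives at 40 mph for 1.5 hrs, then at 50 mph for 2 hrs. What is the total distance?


Leg 1 distance:
40 x 1.5 = 60 miles
Leg 2 distance:
50 x 2 = 100 miles
Total distance:
60 + 100 = 160 miles

160 miles


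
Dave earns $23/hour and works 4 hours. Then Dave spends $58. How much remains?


Calculate earnings:
4 x $23 = $92
Subtract spending:
$92 - $58 = $34

$34


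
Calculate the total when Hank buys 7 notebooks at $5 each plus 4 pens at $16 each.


Cost of notebooks:
7 x $5 = $35
Cost of pens:
4 x $16 = $64
Add both:
$35 + $64 = $99

$99


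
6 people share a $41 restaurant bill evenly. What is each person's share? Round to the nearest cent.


Total bill: $41
Number of people: 6
Each pays: $41 / 6 = $6.8333... ≈ $6.83

$6.83


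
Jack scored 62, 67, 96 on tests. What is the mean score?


Add the scores:
62 + 67 + 96 = 225
Divide by the number of tests:
225 / 3 = 75

75


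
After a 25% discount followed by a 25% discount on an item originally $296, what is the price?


First discount:
25% of $296 = $74
Price after first discount:
$296 - $74 = $222
Second discount:
25% of $222 = $55.50
Final price:
$222 - $55.50 = $166.50

$166.50


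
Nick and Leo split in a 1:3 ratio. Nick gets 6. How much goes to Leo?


Find the multiplier:
6 / 1 = 6
Apply to Leo's share:
3 x 6 = 18

18


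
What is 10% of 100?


Convert percentage to decimal:
10% = 0.1
Multiply:
100 x 0.1 = 10

10


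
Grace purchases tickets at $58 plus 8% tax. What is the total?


Calculate the tax:
8% of $58 = $4.64
Add tax to price:
$58 + $4.64 = $62.64

$62.64


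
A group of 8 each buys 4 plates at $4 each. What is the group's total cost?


Cost per person:
4 x $4 = $16
Group total:
8 x $16 = $128

$128


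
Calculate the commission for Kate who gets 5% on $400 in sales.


Convert rate to decimal:
5% = 0.05
Multiply by sales:
$400 x 0.05 = $20

$20


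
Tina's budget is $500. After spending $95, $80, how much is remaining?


Add up expenses:
$95 + $80 = $175
Subtract from budget:
$500 - $175 = $325

$325


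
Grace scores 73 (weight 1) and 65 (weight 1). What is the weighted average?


Weighted sum:
1 x 73 + 1 x 65 = 138
Total weight:
1 + 1 = 2
Weighted average:
138 / 2 = 69

69


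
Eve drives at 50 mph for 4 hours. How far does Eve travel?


Use the formula: distance = speed x time
Speed = 50 mph, Time = 4 hours
50 x 4 = 200 miles

200 miles


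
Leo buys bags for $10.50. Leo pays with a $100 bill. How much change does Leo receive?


Start with the amount paid:
$100
Subtract the price:
$100 - $10.50 = $89.50

$89.50


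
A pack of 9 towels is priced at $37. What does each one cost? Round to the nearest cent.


Total cost: $37
Number of items: 9
Unit price: $37 / 9 = $4.1111... ≈ $4.11

$4.11


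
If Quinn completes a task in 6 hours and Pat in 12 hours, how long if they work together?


Quinn's rate: 1/6 of the job per hour
Pat's rate: 1/12 of the job per hour
Combined rate: 1/6 + 1/12 = 1/4 per hour
Time = 1 / (1/4) = 4 hours

4 hours


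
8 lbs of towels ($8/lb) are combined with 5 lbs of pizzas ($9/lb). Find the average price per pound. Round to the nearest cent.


Cost of towels:
8 x $8 = $64
Cost of pizzas:
5 x $9 = $45
Total cost: $64 + $45 = $109
Total weight: 13 lbs
Average: $109 / 13 = $8.3846... ≈ $8.38/lb

$8.38/lb


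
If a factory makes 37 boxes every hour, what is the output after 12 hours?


Production rate: 37 boxes per hour
Time: 12 hours
Total: 37 x 12 = 444 boxes

444 boxes


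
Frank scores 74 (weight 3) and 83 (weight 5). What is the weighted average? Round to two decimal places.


Weighted sum:
3 x 74 + 5 x 83 = 637
Total weight:
3 + 5 = 8
Weighted average:
637 / 8 = 79.625 ≈ 79.63

79.63


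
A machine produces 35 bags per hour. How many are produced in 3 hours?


Production rate: 35 bags per hour
Time: 3 hours
Total: 35 x 3 = 105 bags

105 bags


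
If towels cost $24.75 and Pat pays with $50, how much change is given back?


Start with the amount paid:
$50
Subtract the price:
$50 - $24.75 = $25.25

$25.25


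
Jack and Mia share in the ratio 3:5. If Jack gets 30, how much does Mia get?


Find the multiplier:
30 / 3 = 10
Apply to Mia's share:
5 x 10 = 50

50


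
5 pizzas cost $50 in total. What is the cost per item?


Total cost: $50
Number of items: 5
Unit price: $50 / 5 = $10

$10


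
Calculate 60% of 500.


Convert percentage to decimal:
60% = 0.6
Multiply:
500 x 0.6 = 300

300


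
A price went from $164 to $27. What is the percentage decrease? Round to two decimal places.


Find the absolute change:
|27 - 164| = 137
Divide by original and multiply by 100:
137 / 164 x 100 = 83.5365...% ≈ 83.54%

83.54%


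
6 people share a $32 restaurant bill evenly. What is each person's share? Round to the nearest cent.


Total bill: $32
Number of people: 6
Each pays: $32 / 6 = $5.3333... ≈ $5.33

$5.33


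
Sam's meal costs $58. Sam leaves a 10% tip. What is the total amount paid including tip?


Calculate the tip:
10% of $58 = $5.80
Add tip to meal cost:
$58 + $5.80 = $63.80

$63.80


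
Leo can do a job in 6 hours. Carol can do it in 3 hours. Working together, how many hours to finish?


Leo's rate: 1/6 of the job per hour
Carol's rate: 1/3 of the job per hour
Combined rate: 1/6 + 1/3 = 1/2 per hour
Time = 1 / (1/2) = 2 hours

2 hours


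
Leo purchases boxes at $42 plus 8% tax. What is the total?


Calculate the tax:
8% of $42 = $3.36
Add tax to price:
$42 + $3.36 = $45.36

$45.36


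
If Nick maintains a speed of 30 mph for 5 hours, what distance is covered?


Use the formula: distance = speed x time
Speed = 30 mph, Time = 5 hours
30 x 5 = 150 miles

150 miles


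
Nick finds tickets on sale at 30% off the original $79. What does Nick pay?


Calculate the discount amount:
30% of $79 = $23.70
Subtract from original:
$79 - $23.70 = $55.30

$55.30


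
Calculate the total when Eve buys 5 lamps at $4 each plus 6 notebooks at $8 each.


Cost of lamps:
5 x $4 = $20
Cost of notebooks:
6 x $8 = $48
Add both:
$20 + $48 = $68

$68


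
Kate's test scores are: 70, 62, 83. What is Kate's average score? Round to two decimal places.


Add the scores:
70 + 62 + 83 = 215
Divide by the number of tests:
215 / 3 = 71.6666... ≈ 71.67

71.67


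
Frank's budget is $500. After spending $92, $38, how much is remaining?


Add up expenses:
$92 + $38 = $130
Subtract from budget:
$500 - $130 = $370

$370


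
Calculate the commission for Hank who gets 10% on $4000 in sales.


Convert rate to decimal:
10% = 0.1
Multiply by sales:
$4000 x 0.1 = $400

$400


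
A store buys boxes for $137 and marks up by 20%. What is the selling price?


Calculate the markup amount:
20% of $137 = $27.40
Add to cost:
$137 + $27.40 = $164.40

$164.40


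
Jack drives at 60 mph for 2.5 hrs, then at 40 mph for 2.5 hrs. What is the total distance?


Leg 1 distance:
60 x 2.5 = 150 miles
Leg 2 distance:
40 x 2.5 = 100 miles
Total distance:
150 + 100 = 250 miles

250 miles


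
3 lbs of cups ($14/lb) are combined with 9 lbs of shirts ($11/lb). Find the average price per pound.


Cost of cups:
3 x $14 = $42
Cost of shirts:
9 x $11 = $99
Total cost: $42 + $99 = $141
Total weight: 12 lbs
Average: $141 / 12 = $11.75/lb

$11.75/lb


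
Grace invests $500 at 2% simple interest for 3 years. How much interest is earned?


Use the formula I = P x R x T / 100
P x R x T = 500 x 2 x 3 = 3000
I = 3000 / 100 = $30

$30


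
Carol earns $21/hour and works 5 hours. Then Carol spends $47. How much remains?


Calculate earnings:
5 x $21 = $105
Subtract spending:
$105 - $47 = $58

$58


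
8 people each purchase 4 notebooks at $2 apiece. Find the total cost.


Cost per person:
4 x $2 = $8
Group total:
8 x $8 = $64

$64


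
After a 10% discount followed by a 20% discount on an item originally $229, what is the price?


First discount:
10% of $229 = $22.90
Price after first discount:
$229 - $22.90 = $206.10
Second discount:
20% of $206.10 = $41.22
Final price:
$206.10 - $41.22 = $164.88

$164.88


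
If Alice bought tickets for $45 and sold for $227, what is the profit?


Selling price = $227
Cost price = $45
Profit = selling price - cost price:
Profit = $227 - $45 = $182

$182


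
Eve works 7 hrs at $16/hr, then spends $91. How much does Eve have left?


Calculate earnings:
7 x $16 = $112
Subtract spending:
$112 - $91 = $21

$21


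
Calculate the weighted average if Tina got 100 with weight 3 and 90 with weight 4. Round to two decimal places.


Weighted sum:
3 x 100 + 4 x 90 = 660
Total weight:
3 + 4 = 7
Weighted average:
660 / 7 = 94.2857... ≈ 94.29

94.29


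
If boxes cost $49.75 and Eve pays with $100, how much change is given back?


Start with the amount paid:
$100
Subtract the price:
$100 - $49.75 = $50.25

$50.25


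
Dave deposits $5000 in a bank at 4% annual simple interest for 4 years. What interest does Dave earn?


Use the formula I = P x R x T / 100
P x R x T = 5000 x 4 x 4 = 80000
I = 80000 / 100 = $800

$800


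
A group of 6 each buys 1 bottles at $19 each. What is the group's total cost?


Cost per person:
1 x $19 = $19
Group total:
6 x $19 = $114

$114


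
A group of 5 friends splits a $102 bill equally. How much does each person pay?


Total bill: $102
Number of people: 5
Each pays: $102 / 5 = $20.40

$20.40


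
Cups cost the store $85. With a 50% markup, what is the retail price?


Calculate the markup amount:
50% of $85 = $42.50
Add to cost:
$85 + $42.50 = $127.50

$127.50


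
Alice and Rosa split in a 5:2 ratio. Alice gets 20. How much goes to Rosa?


Find the multiplier:
20 / 5 = 4
Apply to Rosa's share:
2 x 4 = 8

8


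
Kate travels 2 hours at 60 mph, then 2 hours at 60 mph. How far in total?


Leg 1 distance:
60 x 2 = 120 miles
Leg 2 distance:
60 x 2 = 120 miles
Total distance:
120 + 120 = 240 miles

240 miles


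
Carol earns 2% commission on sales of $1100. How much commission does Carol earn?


Convert rate to decimal:
2% = 0.02
Multiply by sales:
$1100 x 0.02 = $22

$22


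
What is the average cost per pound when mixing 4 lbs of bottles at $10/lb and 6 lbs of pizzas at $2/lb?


Cost of bottles:
4 x $10 = $40
Cost of pizzas:
6 x $2 = $12
Total cost: $40 + $12 = $52
Total weight: 10 lbs
Average: $52 / 10 = $5.20/lb

$5.20/lb


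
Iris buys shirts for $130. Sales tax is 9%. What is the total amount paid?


Calculate the tax:
9% of $130 = $11.70
Add tax to price:
$130 + $11.70 = $141.70

$141.70


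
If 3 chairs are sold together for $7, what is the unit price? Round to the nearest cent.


Total cost: $7
Number of items: 3
Unit price: $7 / 3 = $2.3333... ≈ $2.33

$2.33


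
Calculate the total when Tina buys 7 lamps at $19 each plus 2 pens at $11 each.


Cost of lamps:
7 x $19 = $133
Cost of pens:
2 x $11 = $22
Add both:
$133 + $22 = $155

$155


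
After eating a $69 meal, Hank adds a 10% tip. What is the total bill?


Calculate the tip:
10% of $69 = $6.90
Add tip to meal cost:
$69 + $6.90 = $75.90

$75.90


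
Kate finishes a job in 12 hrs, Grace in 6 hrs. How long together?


Kate's rate: 1/12 of the job per hour
Grace's rate: 1/6 of the job per hour
Combined rate: 1/12 + 1/6 = 1/4 per hour
Time = 1 / (1/4) = 4 hours

4 hours


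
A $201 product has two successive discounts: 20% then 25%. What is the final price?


First discount:
20% of $201 = $40.20
Price after first discount:
$201 - $40.20 = $160.80
Second discount:
25% of $160.80 = $40.20
Final price:
$160.80 - $40.20 = $120.60

$120.60


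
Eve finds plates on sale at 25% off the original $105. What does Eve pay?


Calculate the discount amount:
25% of $105 = $26.25
Subtract from original:
$105 - $26.25 = $78.75

$78.75


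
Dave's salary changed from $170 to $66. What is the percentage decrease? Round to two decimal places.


Find the absolute change:
|66 - 170| = 104
Divide by original and multiply by 100:
104 / 170 x 100 = 61.1764...% ≈ 61.18%

61.18%


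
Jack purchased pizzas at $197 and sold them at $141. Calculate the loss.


Selling price = $141
Cost price = $197
Loss = cost price - selling price:
Loss = $197 - $141 = $56

$56


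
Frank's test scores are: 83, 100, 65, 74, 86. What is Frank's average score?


Add the scores:
83 + 100 + 65 + 74 + 86 = 408
Divide by the number of tests:
408 / 5 = 81.6

81.6


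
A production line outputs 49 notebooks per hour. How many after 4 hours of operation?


Production rate: 49 notebooks per hour
Time: 4 hours
Total: 49 x 4 = 196 notebooks

196 notebooks


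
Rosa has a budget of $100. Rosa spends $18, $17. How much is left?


Add up expenses:
$18 + $17 = $35
Subtract from budget:
$100 - $35 = $65

$65


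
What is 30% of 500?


Convert percentage to decimal:
30% = 0.3
Multiply:
500 x 0.3 = 150

150


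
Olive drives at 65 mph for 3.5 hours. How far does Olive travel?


Use the formula: distance = speed x time
Speed = 65 mph, Time = 3.5 hours
65 x 3.5 = 227.5 miles

227.5 miles


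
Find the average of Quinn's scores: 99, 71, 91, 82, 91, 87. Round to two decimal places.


Add the scores:
99 + 71 + 91 + 82 + 91 + 87 = 521
Divide by the number of tests:
521 / 6 = 86.8333... ≈ 86.83

86.83


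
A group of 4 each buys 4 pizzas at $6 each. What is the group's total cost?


Cost per person:
4 x $6 = $24
Group total:
4 x $24 = $96

$96


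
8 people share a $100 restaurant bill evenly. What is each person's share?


Total bill: $100
Number of people: 8
Each pays: $100 / 8 = $12.50

$12.50


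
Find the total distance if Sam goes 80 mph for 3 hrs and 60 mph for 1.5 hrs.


Leg 1 distance:
80 x 3 = 240 miles
Leg 2 distance:
60 x 1.5 = 90 miles
Total distance:
240 + 90 = 330 miles

330 miles


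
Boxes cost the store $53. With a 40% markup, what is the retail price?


Calculate the markup amount:
40% of $53 = $21.20
Add to cost:
$53 + $21.20 = $74.20

$74.20


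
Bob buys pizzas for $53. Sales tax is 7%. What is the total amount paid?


Calculate the tax:
7% of $53 = $3.71
Add tax to price:
$53 + $3.71 = $56.71

$56.71


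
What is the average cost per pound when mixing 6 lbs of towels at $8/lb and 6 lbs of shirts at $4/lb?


Cost of towels:
6 x $8 = $48
Cost of shirts:
6 x $4 = $24
Total cost: $48 + $24 = $72
Total weight: 12 lbs
Average: $72 / 12 = $6/lb

$6/lb


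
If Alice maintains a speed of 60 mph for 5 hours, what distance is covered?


Use the formula: distance = speed x time
Speed = 60 mph, Time = 5 hours
60 x 5 = 300 miles

300 miles


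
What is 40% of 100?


Convert percentage to decimal:
40% = 0.4
Multiply:
100 x 0.4 = 40

40


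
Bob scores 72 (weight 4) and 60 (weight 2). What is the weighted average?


Weighted sum:
4 x 72 + 2 x 60 = 408
Total weight:
4 + 2 = 6
Weighted average:
408 / 6 = 68

68


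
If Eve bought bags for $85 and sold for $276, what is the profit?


Selling price = $276
Cost price = $85
Profit = selling price - cost price:
Profit = $276 - $85 = $191

$191


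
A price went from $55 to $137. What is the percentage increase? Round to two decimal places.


Find the absolute change:
|137 - 55| = 82
Divide by original and multiply by 100:
82 / 55 x 100 = 149.0909...% ≈ 149.09%

149.09%


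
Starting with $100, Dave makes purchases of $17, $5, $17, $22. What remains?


Add up expenses:
$17 + $5 + $17 + $22 = $61
Subtract from budget:
$100 - $61 = $39

$39


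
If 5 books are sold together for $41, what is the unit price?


Total cost: $41
Number of items: 5
Unit price: $41 / 5 = $8.20

$8.20


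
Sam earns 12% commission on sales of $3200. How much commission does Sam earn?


Convert rate to decimal:
12% = 0.12
Multiply by sales:
$3200 x 0.12 = $384

$384


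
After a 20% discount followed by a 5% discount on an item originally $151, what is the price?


First discount:
20% of $151 = $30.20
Price after first discount:
$151 - $30.20 = $120.80
Second discount:
5% of $120.80 = $6.04
Final price:
$120.80 - $6.04 = $114.76

$114.76


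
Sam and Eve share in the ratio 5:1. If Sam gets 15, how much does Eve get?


Find the multiplier:
15 / 5 = 3
Apply to Eve's share:
1 x 3 = 3

3


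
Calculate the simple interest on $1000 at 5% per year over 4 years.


Use the formula I = P x R x T / 100
P x R x T = 1000 x 5 x 4 = 20000
I = 20000 / 100 = $200

$200


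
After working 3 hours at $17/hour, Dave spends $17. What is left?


Calculate earnings:
3 x $17 = $51
Subtract spending:
$51 - $17 = $34

$34


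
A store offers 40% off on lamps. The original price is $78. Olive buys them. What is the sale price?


Calculate the discount amount:
40% of $78 = $31.20
Subtract from original:
$78 - $31.20 = $46.80

$46.80


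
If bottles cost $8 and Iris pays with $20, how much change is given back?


Start with the amount paid:
$20
Subtract the price:
$20 - $8 = $12

$12


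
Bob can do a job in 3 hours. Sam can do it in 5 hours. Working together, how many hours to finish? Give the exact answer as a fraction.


Bob's rate: 1/3 of the job per hour
Sam's rate: 1/5 of the job per hour
Combined rate: 1/3 + 1/5 = 8/15 per hour
Time = 1 / (8/15) = 15/8 hours (≈ 1.88 hours)

15/8 hours


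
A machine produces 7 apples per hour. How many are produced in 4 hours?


Production rate: 7 apples per hour
Time: 4 hours
Total: 7 x 4 = 28 apples

28 apples


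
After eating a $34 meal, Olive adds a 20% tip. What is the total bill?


Calculate the tip:
20% of $34 = $6.80
Add tip to meal cost:
$34 + $6.80 = $40.80

$40.80


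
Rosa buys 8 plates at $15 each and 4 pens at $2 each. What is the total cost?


Cost of plates:
8 x $15 = $120
Cost of pens:
4 x $2 = $8
Add both:
$120 + $8 = $128

$128


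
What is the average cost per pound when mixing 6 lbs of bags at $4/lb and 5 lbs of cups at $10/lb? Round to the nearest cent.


Cost of bags:
6 x $4 = $24
Cost of cups:
5 x $10 = $50
Total cost: $24 + $50 = $74
Total weight: 11 lbs
Average: $74 / 11 = $6.7272... ≈ $6.73/lb

$6.73/lb


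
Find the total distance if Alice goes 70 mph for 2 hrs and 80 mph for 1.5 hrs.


Leg 1 distance:
70 x 2 = 140 miles
Leg 2 distance:
80 x 1.5 = 120 miles
Total distance:
140 + 120 = 260 miles

260 miles


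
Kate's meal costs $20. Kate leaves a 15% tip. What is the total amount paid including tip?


Calculate the tip:
15% of $20 = $3
Add tip to meal cost:
$20 + $3 = $23

$23


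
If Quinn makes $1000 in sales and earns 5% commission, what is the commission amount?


Convert rate to decimal:
5% = 0.05
Multiply by sales:
$1000 x 0.05 = $50

$50


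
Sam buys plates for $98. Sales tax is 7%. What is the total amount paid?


Calculate the tax:
7% of $98 = $6.86
Add tax to price:
$98 + $6.86 = $104.86

$104.86


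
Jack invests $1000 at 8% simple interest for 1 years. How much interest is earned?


Use the formula I = P x R x T / 100
P x R x T = 1000 x 8 x 1 = 8000
I = 8000 / 100 = $80

$80


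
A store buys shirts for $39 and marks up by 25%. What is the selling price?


Calculate the markup amount:
25% of $39 = $9.75
Add to cost:
$39 + $9.75 = $48.75

$48.75


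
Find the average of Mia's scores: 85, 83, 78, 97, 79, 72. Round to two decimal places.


Add the scores:
85 + 83 + 78 + 97 + 79 + 72 = 494
Divide by the number of tests:
494 / 6 = 82.3333... ≈ 82.33

82.33


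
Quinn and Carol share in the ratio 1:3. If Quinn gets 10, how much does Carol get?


Find the multiplier:
10 / 1 = 10
Apply to Carol's share:
3 x 10 = 30

30


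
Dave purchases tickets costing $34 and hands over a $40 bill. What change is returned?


Start with the amount paid:
$40
Subtract the price:
$40 - $34 = $6

$6


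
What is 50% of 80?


Convert percentage to decimal:
50% = 0.5
Multiply:
80 x 0.5 = 40

40


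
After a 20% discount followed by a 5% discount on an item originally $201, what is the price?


First discount:
20% of $201 = $40.20
Price after first discount:
$201 - $40.20 = $160.80
Second discount:
5% of $160.80 = $8.04
Final price:
$160.80 - $8.04 = $152.76

$152.76


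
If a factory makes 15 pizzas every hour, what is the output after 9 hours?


Production rate: 15 pizzas per hour
Time: 9 hours
Total: 15 x 9 = 135 pizzas

135 pizzas


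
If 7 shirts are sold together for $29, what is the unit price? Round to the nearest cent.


Total cost: $29
Number of items: 7
Unit price: $29 / 7 = $4.1428... ≈ $4.14

$4.14


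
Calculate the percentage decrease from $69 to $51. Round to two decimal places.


Find the absolute change:
|51 - 69| = 18
Divide by original and multiply by 100:
18 / 69 x 100 = 26.0869...% ≈ 26.09%

26.09%


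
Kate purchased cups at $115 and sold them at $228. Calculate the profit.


Selling price = $228
Cost price = $115
Profit = selling price - cost price:
Profit = $228 - $115 = $113

$113


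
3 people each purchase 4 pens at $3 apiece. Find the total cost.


Cost per person:
4 x $3 = $12
Group total:
3 x $12 = $36

$36


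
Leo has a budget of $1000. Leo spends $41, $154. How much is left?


Add up expenses:
$41 + $154 = $195
Subtract from budget:
$1000 - $195 = $805

$805


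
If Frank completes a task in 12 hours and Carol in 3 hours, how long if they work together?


Frank's rate: 1/12 of the job per hour
Carol's rate: 1/3 of the job per hour
Combined rate: 1/12 + 1/3 = 5/12 per hour
Time = 1 / (5/12) = 12/5 = 2.4 hours

2.4 hours


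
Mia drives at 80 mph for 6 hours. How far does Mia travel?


Use the formula: distance = speed x time
Speed = 80 mph, Time = 6 hours
80 x 6 = 480 miles

480 miles


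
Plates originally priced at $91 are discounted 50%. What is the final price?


Calculate the discount amount:
50% of $91 = $45.50
Subtract from original:
$91 - $45.50 = $45.50

$45.50


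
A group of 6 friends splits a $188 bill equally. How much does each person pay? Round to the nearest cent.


Total bill: $188
Number of people: 6
Each pays: $188 / 6 = $31.3333... ≈ $31.33

$31.33


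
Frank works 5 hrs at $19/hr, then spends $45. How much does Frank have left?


Calculate earnings:
5 x $19 = $95
Subtract spending:
$95 - $45 = $50

$50


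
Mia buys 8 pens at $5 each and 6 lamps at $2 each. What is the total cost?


Cost of pens:
8 x $5 = $40
Cost of lamps:
6 x $2 = $12
Add both:
$40 + $12 = $52

$52


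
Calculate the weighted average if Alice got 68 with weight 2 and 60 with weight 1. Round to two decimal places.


Weighted sum:
2 x 68 + 1 x 60 = 196
Total weight:
2 + 1 = 3
Weighted average:
196 / 3 = 65.3333... ≈ 65.33

65.33


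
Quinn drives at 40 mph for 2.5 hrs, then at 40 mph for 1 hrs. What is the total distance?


Leg 1 distance:
40 x 2.5 = 100 miles
Leg 2 distance:
40 x 1 = 40 miles
Total distance:
100 + 40 = 140 miles

140 miles


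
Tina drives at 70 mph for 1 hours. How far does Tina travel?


Use the formula: distance = speed x time
Speed = 70 mph, Time = 1 hours
70 x 1 = 70 miles

70 miles


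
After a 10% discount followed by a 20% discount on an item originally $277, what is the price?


First discount:
10% of $277 = $27.70
Price after first discount:
$277 - $27.70 = $249.30
Second discount:
20% of $249.30 = $49.86
Final price:
$249.30 - $49.86 = $199.44

$199.44


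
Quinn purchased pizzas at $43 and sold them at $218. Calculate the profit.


Selling price = $218
Cost price = $43
Profit = selling price - cost price:
Profit = $218 - $43 = $175

$175


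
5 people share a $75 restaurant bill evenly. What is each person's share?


Total bill: $75
Number of people: 5
Each pays: $75 / 5 = $15

$15


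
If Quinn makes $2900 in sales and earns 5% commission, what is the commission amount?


Convert rate to decimal:
5% = 0.05
Multiply by sales:
$2900 x 0.05 = $145

$145


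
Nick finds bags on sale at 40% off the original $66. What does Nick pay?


Calculate the discount amount:
40% of $66 = $26.40
Subtract from original:
$66 - $26.40 = $39.60

$39.60


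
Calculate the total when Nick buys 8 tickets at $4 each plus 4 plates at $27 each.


Cost of tickets:
8 x $4 = $32
Cost of plates:
4 x $27 = $108
Add both:
$32 + $108 = $140

$140


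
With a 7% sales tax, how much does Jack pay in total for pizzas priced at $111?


Calculate the tax:
7% of $111 = $7.77
Add tax to price:
$111 + $7.77 = $118.77

$118.77


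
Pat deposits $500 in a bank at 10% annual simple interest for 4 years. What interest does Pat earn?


Use the formula I = P x R x T / 100
P x R x T = 500 x 10 x 4 = 20000
I = 20000 / 100 = $200

$200


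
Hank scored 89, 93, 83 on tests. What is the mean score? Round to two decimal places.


Add the scores:
89 + 93 + 83 = 265
Divide by the number of tests:
265 / 3 = 88.3333... ≈ 88.33

88.33


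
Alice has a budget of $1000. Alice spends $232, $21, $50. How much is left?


Add up expenses:
$232 + $21 + $50 = $303
Subtract from budget:
$1000 - $303 = $697

$697


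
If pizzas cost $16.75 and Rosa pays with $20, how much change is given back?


Start with the amount paid:
$20
Subtract the price:
$20 - $16.75 = $3.25

$3.25


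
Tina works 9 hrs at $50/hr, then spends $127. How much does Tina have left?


Calculate earnings:
9 x $50 = $450
Subtract spending:
$450 - $127 = $323

$323


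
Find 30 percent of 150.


Convert percentage to decimal:
30% = 0.3
Multiply:
150 x 0.3 = 45

45


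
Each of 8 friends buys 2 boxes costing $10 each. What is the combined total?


Cost per person:
2 x $10 = $20
Group total:
8 x $20 = $160

$160


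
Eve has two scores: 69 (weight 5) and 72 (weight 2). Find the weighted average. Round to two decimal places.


Weighted sum:
5 x 69 + 2 x 72 = 489
Total weight:
5 + 2 = 7
Weighted average:
489 / 7 = 69.8571... ≈ 69.86

69.86


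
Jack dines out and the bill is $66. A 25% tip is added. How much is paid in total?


Calculate the tip:
25% of $66 = $16.50
Add tip to meal cost:
$66 + $16.50 = $82.50

$82.50


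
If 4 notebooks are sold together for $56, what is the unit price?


Total cost: $56
Number of items: 4
Unit price: $56 / 4 = $14

$14


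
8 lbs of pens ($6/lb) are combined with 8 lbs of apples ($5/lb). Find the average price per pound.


Cost of pens:
8 x $6 = $48
Cost of apples:
8 x $5 = $40
Total cost: $48 + $40 = $88
Total weight: 16 lbs
Average: $88 / 16 = $5.50/lb

$5.50/lb


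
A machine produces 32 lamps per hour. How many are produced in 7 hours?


Production rate: 32 lamps per hour
Time: 7 hours
Total: 32 x 7 = 224 lamps

224 lamps


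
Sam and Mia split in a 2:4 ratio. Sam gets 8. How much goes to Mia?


Find the multiplier:
8 / 2 = 4
Apply to Mia's share:
4 x 4 = 16

16


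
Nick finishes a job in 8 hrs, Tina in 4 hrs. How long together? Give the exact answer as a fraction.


Nick's rate: 1/8 of the job per hour
Tina's rate: 1/4 of the job per hour
Combined rate: 1/8 + 1/4 = 3/8 per hour
Time = 1 / (3/8) = 8/3 hours (≈ 2.67 hours)

8/3 hours


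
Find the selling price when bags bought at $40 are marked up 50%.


Calculate the markup amount:
50% of $40 = $20
Add to cost:
$40 + $20 = $60

$60


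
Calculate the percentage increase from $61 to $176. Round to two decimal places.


Find the absolute change:
|176 - 61| = 115
Divide by original and multiply by 100:
115 / 61 x 100 = 188.5245...% ≈ 188.52%

188.52%


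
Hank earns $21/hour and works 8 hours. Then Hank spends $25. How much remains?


Calculate earnings:
8 x $21 = $168
Subtract spending:
$168 - $25 = $143

$143


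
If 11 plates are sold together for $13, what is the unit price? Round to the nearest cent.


Total cost: $13
Number of items: 11
Unit price: $13 / 11 = $1.1818... ≈ $1.18

$1.18


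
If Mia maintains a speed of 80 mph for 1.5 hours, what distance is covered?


Use the formula: distance = speed x time
Speed = 80 mph, Time = 1.5 hours
80 x 1.5 = 120 miles

120 miles


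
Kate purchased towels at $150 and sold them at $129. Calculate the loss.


Selling price = $129
Cost price = $150
Loss = cost price - selling price:
Loss = $150 - $129 = $21

$21


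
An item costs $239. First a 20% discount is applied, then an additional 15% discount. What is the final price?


First discount:
20% of $239 = $47.80
Price after first discount:
$239 - $47.80 = $191.20
Second discount:
15% of $191.20 = $28.68
Final price:
$191.20 - $28.68 = $162.52

$162.52


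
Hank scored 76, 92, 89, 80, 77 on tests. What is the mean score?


Add the scores:
76 + 92 + 89 + 80 + 77 = 414
Divide by the number of tests:
414 / 5 = 82.8

82.8


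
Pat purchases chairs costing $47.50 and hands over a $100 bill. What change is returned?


Start with the amount paid:
$100
Subtract the price:
$100 - $47.50 = $52.50

$52.50


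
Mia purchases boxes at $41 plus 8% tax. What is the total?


Calculate the tax:
8% of $41 = $3.28
Add tax to price:
$41 + $3.28 = $44.28

$44.28


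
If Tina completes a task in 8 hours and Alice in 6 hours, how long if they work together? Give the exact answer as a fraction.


Tina's rate: 1/8 of the job per hour
Alice's rate: 1/6 of the job per hour
Combined rate: 1/8 + 1/6 = 7/24 per hour
Time = 1 / (7/24) = 24/7 hours (≈ 3.43 hours)

24/7 hours


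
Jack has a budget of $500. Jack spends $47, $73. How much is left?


Add up expenses:
$47 + $73 = $120
Subtract from budget:
$500 - $120 = $380

$380


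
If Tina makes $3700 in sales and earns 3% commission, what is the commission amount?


Convert rate to decimal:
3% = 0.03
Multiply by sales:
$3700 x 0.03 = $111

$111


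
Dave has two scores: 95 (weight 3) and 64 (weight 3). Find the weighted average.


Weighted sum:
3 x 95 + 3 x 64 = 477
Total weight:
3 + 3 = 6
Weighted average:
477 / 6 = 79.5

79.5


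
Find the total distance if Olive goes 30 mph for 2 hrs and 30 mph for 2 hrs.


Leg 1 distance:
30 x 2 = 60 miles
Leg 2 distance:
30 x 2 = 60 miles
Total distance:
60 + 60 = 120 miles

120 miles


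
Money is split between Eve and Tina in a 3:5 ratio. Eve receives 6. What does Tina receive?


Find the multiplier:
6 / 3 = 2
Apply to Tina's share:
5 x 2 = 10

10


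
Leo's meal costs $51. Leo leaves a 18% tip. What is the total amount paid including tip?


Calculate the tip:
18% of $51 = $9.18
Add tip to meal cost:
$51 + $9.18 = $60.18

$60.18


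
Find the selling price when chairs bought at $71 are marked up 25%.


Calculate the markup amount:
25% of $71 = $17.75
Add to cost:
$71 + $17.75 = $88.75

$88.75


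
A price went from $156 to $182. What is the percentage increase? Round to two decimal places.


Find the absolute change:
|182 - 156| = 26
Divide by original and multiply by 100:
26 / 156 x 100 = 16.6666...% ≈ 16.67%

16.67%


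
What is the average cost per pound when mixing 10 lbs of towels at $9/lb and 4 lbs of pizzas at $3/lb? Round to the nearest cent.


Cost of towels:
10 x $9 = $90
Cost of pizzas:
4 x $3 = $12
Total cost: $90 + $12 = $102
Total weight: 14 lbs
Average: $102 / 14 = $7.2857... ≈ $7.29/lb

$7.29/lb


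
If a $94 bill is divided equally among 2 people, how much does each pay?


Total bill: $94
Number of people: 2
Each pays: $94 / 2 = $47

$47


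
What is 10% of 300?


Convert percentage to decimal:
10% = 0.1
Multiply:
300 x 0.1 = 30

30


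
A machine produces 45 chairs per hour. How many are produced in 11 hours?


Production rate: 45 chairs per hour
Time: 11 hours
Total: 45 x 11 = 495 chairs

495 chairs


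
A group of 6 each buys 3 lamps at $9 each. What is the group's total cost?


Cost per person:
3 x $9 = $27
Group total:
6 x $27 = $162

$162


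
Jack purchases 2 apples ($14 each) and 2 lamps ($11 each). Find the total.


Cost of apples:
2 x $14 = $28
Cost of lamps:
2 x $11 = $22
Add both:
$28 + $22 = $50

$50


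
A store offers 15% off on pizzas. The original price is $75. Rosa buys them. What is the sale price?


Calculate the discount amount:
15% of $75 = $11.25
Subtract from original:
$75 - $11.25 = $63.75

$63.75


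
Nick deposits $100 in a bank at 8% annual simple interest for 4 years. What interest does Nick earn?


Use the formula I = P x R x T / 100
P x R x T = 100 x 8 x 4 = 3200
I = 3200 / 100 = $32

$32


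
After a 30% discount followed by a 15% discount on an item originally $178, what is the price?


First discount:
30% of $178 = $53.40
Price after first discount:
$178 - $53.40 = $124.60
Second discount:
15% of $124.60 = $18.69
Final price:
$124.60 - $18.69 = $105.91

$105.91
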